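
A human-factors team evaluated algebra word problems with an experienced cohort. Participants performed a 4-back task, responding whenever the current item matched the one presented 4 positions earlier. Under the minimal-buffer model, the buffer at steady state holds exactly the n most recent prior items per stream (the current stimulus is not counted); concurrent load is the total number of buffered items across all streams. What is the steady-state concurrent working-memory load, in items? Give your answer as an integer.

4

The buffer holds the 4 most recent prior items.
Steady-state concurrent load = 4 items.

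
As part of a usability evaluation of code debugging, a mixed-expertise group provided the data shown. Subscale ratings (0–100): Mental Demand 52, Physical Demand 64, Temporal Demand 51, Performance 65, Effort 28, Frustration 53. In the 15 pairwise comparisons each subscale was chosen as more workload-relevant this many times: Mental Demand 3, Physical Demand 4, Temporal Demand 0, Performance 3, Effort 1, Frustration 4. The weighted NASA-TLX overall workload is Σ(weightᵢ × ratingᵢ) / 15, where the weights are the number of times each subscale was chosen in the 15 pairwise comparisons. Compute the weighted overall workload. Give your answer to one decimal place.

The tallies are the weights (they sum to 15).
Weighted sum = 3·52 + 4·64 + 0·51 + 3·65 + 1·28 + 4·53
            = 156 + 256 + 0 + 195 + 28 + 212 = 847.
Overall workload = 847 / 15 = 56.4667 ≈ 56.5.

56.5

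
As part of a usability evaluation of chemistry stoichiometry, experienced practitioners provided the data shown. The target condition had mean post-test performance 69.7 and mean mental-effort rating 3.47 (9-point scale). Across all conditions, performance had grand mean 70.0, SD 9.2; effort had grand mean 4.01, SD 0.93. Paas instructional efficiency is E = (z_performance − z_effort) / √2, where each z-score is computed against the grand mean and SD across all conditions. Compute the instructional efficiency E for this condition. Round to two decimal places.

0.39

z_performance = (69.7 − 70.0) / 9.2 = -0.3000 / 9.2 = -0.0326.
z_effort = (3.47 − 4.01) / 0.93 = -0.5400 / 0.93 = -0.5806.
z_P − z_E = -0.0326 − (-0.5806) = 0.5480.
E = 0.5480 / √2 = 0.5480 / 1.41421 = 0.3875 ≈ 0.39.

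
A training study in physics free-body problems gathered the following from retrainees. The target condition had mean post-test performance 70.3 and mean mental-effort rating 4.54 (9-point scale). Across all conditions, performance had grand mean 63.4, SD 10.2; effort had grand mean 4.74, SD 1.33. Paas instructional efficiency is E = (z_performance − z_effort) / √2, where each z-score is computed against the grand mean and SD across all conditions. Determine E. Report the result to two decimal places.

z_performance = (70.3 − 63.4) / 10.2 = 6.9000 / 10.2 = 0.6765.
z_effort = (4.54 − 4.74) / 1.33 = -0.2000 / 1.33 = -0.1504.
z_P − z_E = 0.6765 − (-0.1504) = 0.8269.
E = 0.8269 / √2 = 0.8269 / 1.41421 = 0.5847 ≈ 0.58.

0.58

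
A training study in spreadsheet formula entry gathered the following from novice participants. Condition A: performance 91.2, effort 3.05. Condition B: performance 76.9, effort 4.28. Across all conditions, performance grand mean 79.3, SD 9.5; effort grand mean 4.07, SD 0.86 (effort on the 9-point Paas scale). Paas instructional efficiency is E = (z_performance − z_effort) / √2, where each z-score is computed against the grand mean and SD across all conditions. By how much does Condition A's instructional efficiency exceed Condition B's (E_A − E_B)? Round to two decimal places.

2.08

Condition A: z_P = (91.2 − 79.3)/9.5 = 1.2526; z_E = (3.05 − 4.07)/0.86 = -1.1860; E_A = (1.2526 − (-1.1860))/√2 = 1.7244.
Condition B: z_P = (76.9 − 79.3)/9.5 = -0.2526; z_E = (4.28 − 4.07)/0.86 = 0.2442; E_B = (-0.2526 − 0.2442)/√2 = -0.3513.
E_A − E_B = 1.7244 − (-0.3513) = 2.0757 ≈ 2.08.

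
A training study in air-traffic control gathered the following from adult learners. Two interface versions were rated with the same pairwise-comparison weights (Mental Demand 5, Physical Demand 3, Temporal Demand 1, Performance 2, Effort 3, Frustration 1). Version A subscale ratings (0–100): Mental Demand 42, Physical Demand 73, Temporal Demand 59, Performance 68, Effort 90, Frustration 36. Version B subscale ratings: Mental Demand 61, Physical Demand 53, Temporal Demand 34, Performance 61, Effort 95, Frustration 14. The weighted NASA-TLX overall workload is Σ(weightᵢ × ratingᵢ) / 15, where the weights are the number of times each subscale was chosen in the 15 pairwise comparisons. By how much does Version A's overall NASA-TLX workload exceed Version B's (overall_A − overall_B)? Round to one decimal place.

0.7

Version A weighted sum = 5·42 + 3·73 + 1·59 + 2·68 + 3·90 + 1·36 = 210 + 219 + 59 + 136 + 270 + 36 = 930; overall_A = 930/15 = 62.0000.
Version B weighted sum = 5·61 + 3·53 + 1·34 + 2·61 + 3·95 + 1·14 = 305 + 159 + 34 + 122 + 285 + 14 = 919; overall_B = 919/15 = 61.2667.
Difference = 62.0000 − 61.2667 = 0.7333 ≈ 0.7.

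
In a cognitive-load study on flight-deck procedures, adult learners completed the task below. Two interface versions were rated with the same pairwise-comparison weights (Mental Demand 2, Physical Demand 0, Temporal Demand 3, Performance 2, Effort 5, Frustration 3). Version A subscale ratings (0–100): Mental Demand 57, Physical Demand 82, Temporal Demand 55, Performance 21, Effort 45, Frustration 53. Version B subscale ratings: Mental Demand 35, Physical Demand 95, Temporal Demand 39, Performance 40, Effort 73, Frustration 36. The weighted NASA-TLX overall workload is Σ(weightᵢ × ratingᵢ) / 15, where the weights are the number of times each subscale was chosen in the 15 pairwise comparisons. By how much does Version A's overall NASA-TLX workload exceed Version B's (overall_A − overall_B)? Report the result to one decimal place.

Version A weighted sum = 2·57 + 0·82 + 3·55 + 2·21 + 5·45 + 3·53 = 114 + 0 + 165 + 42 + 225 + 159 = 705; overall_A = 705/15 = 47.0000.
Version B weighted sum = 2·35 + 0·95 + 3·39 + 2·40 + 5·73 + 3·36 = 70 + 0 + 117 + 80 + 365 + 108 = 740; overall_B = 740/15 = 49.3333.
Difference = 47.0000 − 49.3333 = -2.3333 ≈ -2.3.

-2.3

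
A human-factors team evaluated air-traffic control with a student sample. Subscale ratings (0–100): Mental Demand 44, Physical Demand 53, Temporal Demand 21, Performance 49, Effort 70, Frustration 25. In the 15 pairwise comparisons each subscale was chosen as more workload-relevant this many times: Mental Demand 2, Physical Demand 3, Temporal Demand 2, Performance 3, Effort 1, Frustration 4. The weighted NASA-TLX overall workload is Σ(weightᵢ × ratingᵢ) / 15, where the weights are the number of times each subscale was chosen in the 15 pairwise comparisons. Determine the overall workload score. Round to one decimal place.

40.4

The tallies are the weights (they sum to 15).
Weighted sum = 2·44 + 3·53 + 2·21 + 3·49 + 1·70 + 4·25
            = 88 + 159 + 42 + 147 + 70 + 100 = 606.
Overall workload = 606 / 15 = 40.4000 ≈ 40.4.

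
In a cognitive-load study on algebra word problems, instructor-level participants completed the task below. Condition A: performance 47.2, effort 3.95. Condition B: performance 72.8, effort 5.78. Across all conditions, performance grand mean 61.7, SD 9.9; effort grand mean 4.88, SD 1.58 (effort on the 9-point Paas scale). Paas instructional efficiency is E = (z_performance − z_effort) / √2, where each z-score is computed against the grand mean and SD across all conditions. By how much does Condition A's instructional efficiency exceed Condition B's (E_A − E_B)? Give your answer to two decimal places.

Condition A: z_P = (47.2 − 61.7)/9.9 = -1.4646; z_E = (3.95 − 4.88)/1.58 = -0.5886; E_A = (-1.4646 − (-0.5886))/√2 = -0.6194.
Condition B: z_P = (72.8 − 61.7)/9.9 = 1.1212; z_E = (5.78 − 4.88)/1.58 = 0.5696; E_B = (1.1212 − 0.5696)/√2 = 0.3900.
E_A − E_B = -0.6194 − 0.3900 = -1.0094 ≈ -1.01.

-1.01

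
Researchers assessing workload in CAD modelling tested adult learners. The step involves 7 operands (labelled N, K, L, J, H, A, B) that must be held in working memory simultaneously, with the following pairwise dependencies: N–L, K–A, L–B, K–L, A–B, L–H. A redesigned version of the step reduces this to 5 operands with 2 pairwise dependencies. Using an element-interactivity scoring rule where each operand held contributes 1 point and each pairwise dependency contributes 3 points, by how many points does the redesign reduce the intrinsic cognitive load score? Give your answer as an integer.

14

Original: 7 × 1 + 6 × 3 = 7 + 18 = 25.
Redesigned: 5 × 1 + 2 × 3 = 5 + 6 = 11.
Reduction = 25 − 11 = 14.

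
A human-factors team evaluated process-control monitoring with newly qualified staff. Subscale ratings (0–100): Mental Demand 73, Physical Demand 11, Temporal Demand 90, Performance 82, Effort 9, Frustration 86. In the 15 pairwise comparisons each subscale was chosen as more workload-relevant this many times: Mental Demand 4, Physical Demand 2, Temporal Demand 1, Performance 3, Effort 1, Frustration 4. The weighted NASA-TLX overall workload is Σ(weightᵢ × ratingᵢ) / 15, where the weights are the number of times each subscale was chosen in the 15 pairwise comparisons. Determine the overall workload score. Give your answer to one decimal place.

The tallies are the weights (they sum to 15).
Weighted sum = 4·73 + 2·11 + 1·90 + 3·82 + 1·9 + 4·86
            = 292 + 22 + 90 + 246 + 9 + 344 = 1003.
Overall workload = 1003 / 15 = 66.8667 ≈ 66.9.

66.9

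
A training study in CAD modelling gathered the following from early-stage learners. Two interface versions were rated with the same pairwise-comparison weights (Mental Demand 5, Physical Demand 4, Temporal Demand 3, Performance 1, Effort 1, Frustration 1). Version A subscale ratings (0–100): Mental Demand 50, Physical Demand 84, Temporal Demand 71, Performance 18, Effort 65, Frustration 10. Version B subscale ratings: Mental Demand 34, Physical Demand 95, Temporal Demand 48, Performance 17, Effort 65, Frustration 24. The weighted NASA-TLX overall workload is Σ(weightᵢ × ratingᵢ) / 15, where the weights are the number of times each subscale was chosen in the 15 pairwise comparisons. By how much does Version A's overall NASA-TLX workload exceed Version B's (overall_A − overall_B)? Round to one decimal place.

6.1

Version A weighted sum = 5·50 + 4·84 + 3·71 + 1·18 + 1·65 + 1·10 = 250 + 336 + 213 + 18 + 65 + 10 = 892; overall_A = 892/15 = 59.4667.
Version B weighted sum = 5·34 + 4·95 + 3·48 + 1·17 + 1·65 + 1·24 = 170 + 380 + 144 + 17 + 65 + 24 = 800; overall_B = 800/15 = 53.3333.
Difference = 59.4667 − 53.3333 = 6.1334 ≈ 6.1.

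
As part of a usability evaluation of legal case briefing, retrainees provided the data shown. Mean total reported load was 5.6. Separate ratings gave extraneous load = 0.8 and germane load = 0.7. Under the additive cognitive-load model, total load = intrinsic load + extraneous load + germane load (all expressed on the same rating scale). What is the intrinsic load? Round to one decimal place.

intrinsic load = total − extraneous − germane
             = 5.6 − 0.8 − 0.7 = 4.1.

4.1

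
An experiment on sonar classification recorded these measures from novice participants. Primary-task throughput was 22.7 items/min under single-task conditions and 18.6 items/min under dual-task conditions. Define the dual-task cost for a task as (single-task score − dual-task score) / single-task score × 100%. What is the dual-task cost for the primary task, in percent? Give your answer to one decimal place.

18.1

Cost = (22.7 − 18.6) / 22.7 × 100%
     = 4.1000 / 22.7 × 100% = 18.0617%.
≈ 18.1%.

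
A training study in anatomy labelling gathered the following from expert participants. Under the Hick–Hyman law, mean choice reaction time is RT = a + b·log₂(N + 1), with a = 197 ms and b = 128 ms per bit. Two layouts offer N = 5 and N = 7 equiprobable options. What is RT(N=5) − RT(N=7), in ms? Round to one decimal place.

-53.1

RT(5) = 197 + 128·log₂(6) = 197 + 128·2.5850 = 527.8800 ms.
RT(7) = 197 + 128·log₂(8) = 197 + 128·3.0000 = 581.0000 ms.
Difference = 527.8800 − 581.0000 = -53.1200 ≈ -53.1 ms.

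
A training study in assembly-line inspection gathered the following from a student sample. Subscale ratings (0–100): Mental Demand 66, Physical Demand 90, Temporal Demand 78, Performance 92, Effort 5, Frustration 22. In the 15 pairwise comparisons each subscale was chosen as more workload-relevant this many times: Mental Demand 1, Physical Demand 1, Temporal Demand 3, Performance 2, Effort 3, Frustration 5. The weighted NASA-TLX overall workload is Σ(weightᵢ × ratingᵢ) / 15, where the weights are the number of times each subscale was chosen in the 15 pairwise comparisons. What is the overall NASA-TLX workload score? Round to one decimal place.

46.6

The tallies are the weights (they sum to 15).
Weighted sum = 1·66 + 1·90 + 3·78 + 2·92 + 3·5 + 5·22
            = 66 + 90 + 234 + 184 + 15 + 110 = 699.
Overall workload = 699 / 15 = 46.6000 ≈ 46.6.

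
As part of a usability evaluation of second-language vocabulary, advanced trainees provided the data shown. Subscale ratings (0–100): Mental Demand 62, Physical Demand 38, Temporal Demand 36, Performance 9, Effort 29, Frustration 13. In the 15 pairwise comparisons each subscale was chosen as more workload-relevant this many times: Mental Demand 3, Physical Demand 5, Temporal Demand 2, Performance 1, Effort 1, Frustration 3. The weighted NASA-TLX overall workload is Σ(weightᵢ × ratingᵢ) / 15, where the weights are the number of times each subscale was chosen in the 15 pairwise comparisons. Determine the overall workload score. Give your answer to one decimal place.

The tallies are the weights (they sum to 15).
Weighted sum = 3·62 + 5·38 + 2·36 + 1·9 + 1·29 + 3·13
            = 186 + 190 + 72 + 9 + 29 + 39 = 525.
Overall workload = 525 / 15 = 35.0000 ≈ 35.0.

35.0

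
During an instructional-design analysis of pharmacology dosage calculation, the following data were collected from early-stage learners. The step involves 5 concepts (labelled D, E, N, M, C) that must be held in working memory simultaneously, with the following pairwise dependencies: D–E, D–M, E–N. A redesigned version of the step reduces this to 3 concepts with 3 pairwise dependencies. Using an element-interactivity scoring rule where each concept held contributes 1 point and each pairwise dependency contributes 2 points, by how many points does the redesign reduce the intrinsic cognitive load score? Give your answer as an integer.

Original: 5 × 1 + 3 × 2 = 5 + 6 = 11.
Redesigned: 3 × 1 + 3 × 2 = 3 + 6 = 9.
Reduction = 11 − 9 = 2.

2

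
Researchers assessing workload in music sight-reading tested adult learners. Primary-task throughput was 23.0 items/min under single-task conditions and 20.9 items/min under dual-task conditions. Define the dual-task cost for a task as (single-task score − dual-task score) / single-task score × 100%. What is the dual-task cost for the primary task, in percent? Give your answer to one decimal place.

Cost = (23.0 − 20.9) / 23.0 × 100%
     = 2.1000 / 23.0 × 100% = 9.1304%.
≈ 9.1%.

9.1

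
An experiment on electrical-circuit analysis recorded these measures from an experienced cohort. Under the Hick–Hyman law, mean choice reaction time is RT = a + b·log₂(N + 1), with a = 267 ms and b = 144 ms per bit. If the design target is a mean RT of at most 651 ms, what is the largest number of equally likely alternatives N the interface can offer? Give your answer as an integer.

Set 267 + 144·log₂(N + 1) ≤ 651.
log₂(N + 1) ≤ (651 − 267) / 144 = 2.6667.
N + 1 ≤ 2^2.6667 = 6.3498.
N ≤ 5.3498, so the largest integer N is 5.

5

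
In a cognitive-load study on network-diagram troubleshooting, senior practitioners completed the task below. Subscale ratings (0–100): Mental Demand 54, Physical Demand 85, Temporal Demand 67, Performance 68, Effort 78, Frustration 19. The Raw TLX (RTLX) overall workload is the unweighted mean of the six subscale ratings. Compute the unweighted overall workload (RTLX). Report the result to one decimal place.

Sum of ratings = 54 + 85 + 67 + 68 + 78 + 19 = 371.
RTLX = 371 / 6 = 61.8333 ≈ 61.8.

61.8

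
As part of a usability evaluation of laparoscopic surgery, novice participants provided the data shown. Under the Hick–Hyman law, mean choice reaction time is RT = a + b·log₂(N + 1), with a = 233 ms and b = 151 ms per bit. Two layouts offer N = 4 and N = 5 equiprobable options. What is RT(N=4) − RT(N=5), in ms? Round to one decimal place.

RT(4) = 233 + 151·log₂(5) = 233 + 151·2.3219 = 583.6069 ms.
RT(5) = 233 + 151·log₂(6) = 233 + 151·2.5850 = 623.3350 ms.
Difference = 583.6069 − 623.3350 = -39.7281 ≈ -39.7 ms.

-39.7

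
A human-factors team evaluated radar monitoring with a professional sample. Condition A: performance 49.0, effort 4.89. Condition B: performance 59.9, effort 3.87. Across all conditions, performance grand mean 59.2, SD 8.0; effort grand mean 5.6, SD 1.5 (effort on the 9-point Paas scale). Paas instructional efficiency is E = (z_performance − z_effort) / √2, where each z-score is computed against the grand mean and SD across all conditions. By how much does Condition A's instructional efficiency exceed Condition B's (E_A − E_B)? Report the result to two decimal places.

Condition A: z_P = (49.0 − 59.2)/8.0 = -1.2750; z_E = (4.89 − 5.6)/1.5 = -0.4733; E_A = (-1.2750 − (-0.4733))/√2 = -0.5669.
Condition B: z_P = (59.9 − 59.2)/8.0 = 0.0875; z_E = (3.87 − 5.6)/1.5 = -1.1533; E_B = (0.0875 − (-1.1533))/√2 = 0.8774.
E_A − E_B = -0.5669 − 0.8774 = -1.4443 ≈ -1.44.

-1.44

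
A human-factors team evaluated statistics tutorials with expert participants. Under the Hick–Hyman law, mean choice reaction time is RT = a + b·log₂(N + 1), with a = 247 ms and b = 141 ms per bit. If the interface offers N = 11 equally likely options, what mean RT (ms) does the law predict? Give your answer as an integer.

752

log₂(11 + 1) = log₂(12) = 3.5850.
RT = 247 + 141 × 3.5850 = 247 + 505.4850 = 752.4850 ms.
≈ 752 ms.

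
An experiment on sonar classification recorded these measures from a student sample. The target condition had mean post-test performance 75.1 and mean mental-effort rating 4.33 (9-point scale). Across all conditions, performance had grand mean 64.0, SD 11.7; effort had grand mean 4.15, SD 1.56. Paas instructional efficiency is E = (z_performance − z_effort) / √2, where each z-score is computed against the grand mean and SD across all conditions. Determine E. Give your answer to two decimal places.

z_performance = (75.1 − 64.0) / 11.7 = 11.1000 / 11.7 = 0.9487.
z_effort = (4.33 − 4.15) / 1.56 = 0.1800 / 1.56 = 0.1154.
z_P − z_E = 0.9487 − 0.1154 = 0.8333.
E = 0.8333 / √2 = 0.8333 / 1.41421 = 0.5892 ≈ 0.59.

0.59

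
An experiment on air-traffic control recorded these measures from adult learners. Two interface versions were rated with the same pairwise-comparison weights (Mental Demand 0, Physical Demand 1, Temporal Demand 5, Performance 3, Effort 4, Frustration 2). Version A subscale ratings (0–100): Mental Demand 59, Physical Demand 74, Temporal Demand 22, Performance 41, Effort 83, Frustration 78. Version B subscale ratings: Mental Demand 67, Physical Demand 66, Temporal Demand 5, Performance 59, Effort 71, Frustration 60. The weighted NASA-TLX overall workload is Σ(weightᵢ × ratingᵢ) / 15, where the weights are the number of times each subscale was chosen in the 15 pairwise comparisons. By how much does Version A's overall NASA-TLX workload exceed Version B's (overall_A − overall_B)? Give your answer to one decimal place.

8.2

Version A weighted sum = 0·59 + 1·74 + 5·22 + 3·41 + 4·83 + 2·78 = 0 + 74 + 110 + 123 + 332 + 156 = 795; overall_A = 795/15 = 53.0000.
Version B weighted sum = 0·67 + 1·66 + 5·5 + 3·59 + 4·71 + 2·60 = 0 + 66 + 25 + 177 + 284 + 120 = 672; overall_B = 672/15 = 44.8000.
Difference = 53.0000 − 44.8000 = 8.2000 ≈ 8.2.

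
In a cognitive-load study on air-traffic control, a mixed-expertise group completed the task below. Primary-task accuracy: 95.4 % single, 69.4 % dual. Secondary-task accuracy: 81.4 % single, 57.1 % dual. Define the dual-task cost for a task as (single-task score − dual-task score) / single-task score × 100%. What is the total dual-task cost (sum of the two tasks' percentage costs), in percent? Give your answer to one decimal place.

57.1

Primary cost = (95.4 − 69.4) / 95.4 × 100% = 27.2537%.
Secondary cost = (81.4 − 57.1) / 81.4 × 100% = 29.8526%.
Total = 27.2537% + 29.8526% = 57.1063% ≈ 57.1%.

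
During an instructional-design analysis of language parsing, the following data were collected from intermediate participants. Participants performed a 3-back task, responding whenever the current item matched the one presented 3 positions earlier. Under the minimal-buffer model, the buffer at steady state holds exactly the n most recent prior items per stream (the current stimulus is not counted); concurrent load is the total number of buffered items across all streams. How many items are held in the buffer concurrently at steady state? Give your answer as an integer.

3

The buffer holds the 3 most recent prior items.
Steady-state concurrent load = 3 items.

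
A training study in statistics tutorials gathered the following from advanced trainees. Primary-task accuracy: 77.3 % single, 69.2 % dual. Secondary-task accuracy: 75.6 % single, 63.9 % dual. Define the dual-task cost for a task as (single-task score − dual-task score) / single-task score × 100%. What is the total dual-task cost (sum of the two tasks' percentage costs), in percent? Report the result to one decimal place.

Primary cost = (77.3 − 69.2) / 77.3 × 100% = 10.4787%.
Secondary cost = (75.6 − 63.9) / 75.6 × 100% = 15.4762%.
Total = 10.4787% + 15.4762% = 25.9549% ≈ 26.0%.

26.0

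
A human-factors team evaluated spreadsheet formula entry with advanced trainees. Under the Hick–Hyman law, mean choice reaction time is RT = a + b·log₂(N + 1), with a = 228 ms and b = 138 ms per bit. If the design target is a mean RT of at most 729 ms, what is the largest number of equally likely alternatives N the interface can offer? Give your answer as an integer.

Set 228 + 138·log₂(N + 1) ≤ 729.
log₂(N + 1) ≤ (729 − 228) / 138 = 3.6304.
N + 1 ≤ 2^3.6304 = 12.3840.
N ≤ 11.3840, so the largest integer N is 11.

11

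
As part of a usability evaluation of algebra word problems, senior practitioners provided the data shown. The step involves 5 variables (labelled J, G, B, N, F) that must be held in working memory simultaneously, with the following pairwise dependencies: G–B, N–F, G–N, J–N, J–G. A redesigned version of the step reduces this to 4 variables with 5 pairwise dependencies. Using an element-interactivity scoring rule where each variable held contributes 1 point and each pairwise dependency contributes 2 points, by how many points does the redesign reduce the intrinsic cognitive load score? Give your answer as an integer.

Original: 5 × 1 + 5 × 2 = 5 + 10 = 15.
Redesigned: 4 × 1 + 5 × 2 = 4 + 10 = 14.
Reduction = 15 − 14 = 1.

1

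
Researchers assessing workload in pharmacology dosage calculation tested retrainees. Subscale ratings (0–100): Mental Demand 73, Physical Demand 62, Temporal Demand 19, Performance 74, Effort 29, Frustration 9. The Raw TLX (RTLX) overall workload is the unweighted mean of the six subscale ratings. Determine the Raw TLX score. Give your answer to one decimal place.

44.3

Sum of ratings = 73 + 62 + 19 + 74 + 29 + 9 = 266.
RTLX = 266 / 6 = 44.3333 ≈ 44.3.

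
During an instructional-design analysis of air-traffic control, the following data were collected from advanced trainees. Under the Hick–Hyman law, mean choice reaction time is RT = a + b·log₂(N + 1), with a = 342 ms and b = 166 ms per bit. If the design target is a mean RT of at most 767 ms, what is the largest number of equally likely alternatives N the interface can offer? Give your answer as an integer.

Set 342 + 166·log₂(N + 1) ≤ 767.
log₂(N + 1) ≤ (767 − 342) / 166 = 2.5602.
N + 1 ≤ 2^2.5602 = 5.8979.
N ≤ 4.8979, so the largest integer N is 4.

4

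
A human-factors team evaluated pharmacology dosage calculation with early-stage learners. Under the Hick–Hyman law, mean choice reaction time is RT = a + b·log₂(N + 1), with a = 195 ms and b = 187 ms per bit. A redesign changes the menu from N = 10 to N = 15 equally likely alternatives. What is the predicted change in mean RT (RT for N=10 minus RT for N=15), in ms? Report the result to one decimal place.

-101.1

RT(10) = 195 + 187·log₂(11) = 195 + 187·3.4594 = 841.9078 ms.
RT(15) = 195 + 187·log₂(16) = 195 + 187·4.0000 = 943.0000 ms.
Difference = 841.9078 − 943.0000 = -101.0922 ≈ -101.1 ms.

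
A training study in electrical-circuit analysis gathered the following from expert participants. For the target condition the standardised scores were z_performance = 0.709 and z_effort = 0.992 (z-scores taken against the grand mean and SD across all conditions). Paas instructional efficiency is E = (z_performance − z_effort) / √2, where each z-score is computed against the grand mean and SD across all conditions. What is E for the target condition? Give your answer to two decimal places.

z_P − z_E = 0.709 − 0.992 = -0.2830.
E = -0.2830 / √2 = -0.2830 / 1.41421 = -0.2001 ≈ -0.20.

-0.20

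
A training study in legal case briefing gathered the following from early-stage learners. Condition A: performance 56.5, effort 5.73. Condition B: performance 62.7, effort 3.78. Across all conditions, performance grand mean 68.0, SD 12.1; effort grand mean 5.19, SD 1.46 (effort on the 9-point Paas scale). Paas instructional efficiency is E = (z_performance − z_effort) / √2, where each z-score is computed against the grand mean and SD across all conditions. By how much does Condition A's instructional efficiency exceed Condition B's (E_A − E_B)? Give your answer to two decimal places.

Condition A: z_P = (56.5 − 68.0)/12.1 = -0.9504; z_E = (5.73 − 5.19)/1.46 = 0.3699; E_A = (-0.9504 − 0.3699)/√2 = -0.9336.
Condition B: z_P = (62.7 − 68.0)/12.1 = -0.4380; z_E = (3.78 − 5.19)/1.46 = -0.9658; E_B = (-0.4380 − (-0.9658))/√2 = 0.3732.
E_A − E_B = -0.9336 − 0.3732 = -1.3068 ≈ -1.31.

-1.31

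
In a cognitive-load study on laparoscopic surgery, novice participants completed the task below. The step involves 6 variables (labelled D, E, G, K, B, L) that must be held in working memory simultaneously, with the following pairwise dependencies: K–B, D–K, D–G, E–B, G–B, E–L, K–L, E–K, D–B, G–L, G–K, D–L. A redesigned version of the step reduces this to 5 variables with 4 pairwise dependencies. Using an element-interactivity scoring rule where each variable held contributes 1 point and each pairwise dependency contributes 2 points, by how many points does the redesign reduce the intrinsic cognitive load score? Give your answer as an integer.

17

Original: 6 × 1 + 12 × 2 = 6 + 24 = 30.
Redesigned: 5 × 1 + 4 × 2 = 5 + 8 = 13.
Reduction = 30 − 13 = 17.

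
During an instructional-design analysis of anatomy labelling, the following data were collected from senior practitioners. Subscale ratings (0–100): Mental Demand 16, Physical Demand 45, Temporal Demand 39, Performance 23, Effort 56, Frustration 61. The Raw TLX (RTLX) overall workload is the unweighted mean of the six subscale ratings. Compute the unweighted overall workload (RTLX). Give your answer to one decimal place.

40.0

Sum of ratings = 16 + 45 + 39 + 23 + 56 + 61 = 240.
RTLX = 240 / 6 = 40.0000 ≈ 40.0.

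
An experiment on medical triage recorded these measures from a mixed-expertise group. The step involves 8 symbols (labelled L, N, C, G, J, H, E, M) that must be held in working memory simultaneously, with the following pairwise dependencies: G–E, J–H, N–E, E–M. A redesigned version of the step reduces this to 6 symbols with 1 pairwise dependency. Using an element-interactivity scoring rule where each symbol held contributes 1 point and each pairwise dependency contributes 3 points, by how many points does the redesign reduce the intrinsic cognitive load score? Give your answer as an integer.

11

Original: 8 × 1 + 4 × 3 = 8 + 12 = 20.
Redesigned: 6 × 1 + 1 × 3 = 6 + 3 = 9.
Reduction = 20 − 9 = 11.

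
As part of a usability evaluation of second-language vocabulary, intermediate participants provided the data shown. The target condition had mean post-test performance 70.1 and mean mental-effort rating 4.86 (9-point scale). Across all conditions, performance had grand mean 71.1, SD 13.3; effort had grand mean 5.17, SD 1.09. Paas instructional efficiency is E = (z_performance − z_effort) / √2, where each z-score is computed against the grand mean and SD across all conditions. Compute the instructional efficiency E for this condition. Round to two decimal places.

0.15

z_performance = (70.1 − 71.1) / 13.3 = -1.0000 / 13.3 = -0.0752.
z_effort = (4.86 − 5.17) / 1.09 = -0.3100 / 1.09 = -0.2844.
z_P − z_E = -0.0752 − (-0.2844) = 0.2092.
E = 0.2092 / √2 = 0.2092 / 1.41421 = 0.1479 ≈ 0.15.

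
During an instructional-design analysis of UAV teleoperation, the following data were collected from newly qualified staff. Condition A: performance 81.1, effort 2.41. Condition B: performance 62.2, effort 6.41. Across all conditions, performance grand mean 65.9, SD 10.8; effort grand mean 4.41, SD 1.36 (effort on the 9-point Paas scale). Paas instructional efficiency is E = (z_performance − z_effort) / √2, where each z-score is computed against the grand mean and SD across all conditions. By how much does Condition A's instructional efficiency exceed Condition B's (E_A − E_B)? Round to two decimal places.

Condition A: z_P = (81.1 − 65.9)/10.8 = 1.4074; z_E = (2.41 − 4.41)/1.36 = -1.4706; E_A = (1.4074 − (-1.4706))/√2 = 2.0351.
Condition B: z_P = (62.2 − 65.9)/10.8 = -0.3426; z_E = (6.41 − 4.41)/1.36 = 1.4706; E_B = (-0.3426 − 1.4706)/√2 = -1.2821.
E_A − E_B = 2.0351 − (-1.2821) = 3.3172 ≈ 3.32.

3.32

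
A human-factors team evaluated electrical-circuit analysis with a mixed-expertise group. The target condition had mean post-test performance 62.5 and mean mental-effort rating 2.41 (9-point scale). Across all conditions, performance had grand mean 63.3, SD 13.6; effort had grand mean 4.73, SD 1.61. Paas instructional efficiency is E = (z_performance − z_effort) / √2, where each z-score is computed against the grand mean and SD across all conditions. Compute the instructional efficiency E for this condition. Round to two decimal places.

0.98

z_performance = (62.5 − 63.3) / 13.6 = -0.8000 / 13.6 = -0.0588.
z_effort = (2.41 − 4.73) / 1.61 = -2.3200 / 1.61 = -1.4410.
z_P − z_E = -0.0588 − (-1.4410) = 1.3822.
E = 1.3822 / √2 = 1.3822 / 1.41421 = 0.9774 ≈ 0.98.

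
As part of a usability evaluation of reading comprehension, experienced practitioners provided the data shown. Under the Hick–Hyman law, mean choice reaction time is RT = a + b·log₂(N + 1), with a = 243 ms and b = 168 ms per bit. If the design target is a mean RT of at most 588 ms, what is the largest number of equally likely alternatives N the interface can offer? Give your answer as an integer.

Set 243 + 168·log₂(N + 1) ≤ 588.
log₂(N + 1) ≤ (588 − 243) / 168 = 2.0536.
N + 1 ≤ 2^2.0536 = 4.1514.
N ≤ 3.1514, so the largest integer N is 3.

3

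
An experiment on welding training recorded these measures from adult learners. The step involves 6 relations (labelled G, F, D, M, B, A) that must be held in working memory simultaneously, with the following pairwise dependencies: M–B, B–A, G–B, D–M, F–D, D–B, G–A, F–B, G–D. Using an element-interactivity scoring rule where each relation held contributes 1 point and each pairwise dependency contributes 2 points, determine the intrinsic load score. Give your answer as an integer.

24

Count of relations held simultaneously: 6.
Count of pairwise dependencies listed: 9.
Element contribution: 6 × 1 = 6.
Interaction contribution: 9 × 2 = 18.
Intrinsic load = 6 + 18 = 24.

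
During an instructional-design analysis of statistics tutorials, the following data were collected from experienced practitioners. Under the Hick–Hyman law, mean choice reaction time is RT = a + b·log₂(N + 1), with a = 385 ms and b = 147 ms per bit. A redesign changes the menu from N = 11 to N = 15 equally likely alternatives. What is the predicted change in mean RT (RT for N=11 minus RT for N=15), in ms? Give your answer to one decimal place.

-61.0

RT(11) = 385 + 147·log₂(12) = 385 + 147·3.5850 = 911.9950 ms.
RT(15) = 385 + 147·log₂(16) = 385 + 147·4.0000 = 973.0000 ms.
Difference = 911.9950 − 973.0000 = -61.0050 ≈ -61.0 ms.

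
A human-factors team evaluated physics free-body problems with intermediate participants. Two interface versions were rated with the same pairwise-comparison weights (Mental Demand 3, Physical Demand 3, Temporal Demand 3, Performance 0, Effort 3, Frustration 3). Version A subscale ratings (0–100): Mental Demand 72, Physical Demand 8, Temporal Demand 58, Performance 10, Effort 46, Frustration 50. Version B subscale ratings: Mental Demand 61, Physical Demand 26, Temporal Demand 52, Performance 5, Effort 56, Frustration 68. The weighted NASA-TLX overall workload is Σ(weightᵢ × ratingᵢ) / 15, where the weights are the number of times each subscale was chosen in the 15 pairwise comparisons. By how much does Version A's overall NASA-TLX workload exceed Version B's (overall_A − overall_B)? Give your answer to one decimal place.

-5.8

Version A weighted sum = 3·72 + 3·8 + 3·58 + 0·10 + 3·46 + 3·50 = 216 + 24 + 174 + 0 + 138 + 150 = 702; overall_A = 702/15 = 46.8000.
Version B weighted sum = 3·61 + 3·26 + 3·52 + 0·5 + 3·56 + 3·68 = 183 + 78 + 156 + 0 + 168 + 204 = 789; overall_B = 789/15 = 52.6000.
Difference = 46.8000 − 52.6000 = -5.8000 ≈ -5.8.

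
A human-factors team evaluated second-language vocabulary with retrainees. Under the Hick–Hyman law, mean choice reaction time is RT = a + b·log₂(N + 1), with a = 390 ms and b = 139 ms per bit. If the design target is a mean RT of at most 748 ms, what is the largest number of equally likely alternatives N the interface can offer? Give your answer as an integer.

4

Set 390 + 139·log₂(N + 1) ≤ 748.
log₂(N + 1) ≤ (748 − 390) / 139 = 2.5755.
N + 1 ≤ 2^2.5755 = 5.9608.
N ≤ 4.9608, so the largest integer N is 4.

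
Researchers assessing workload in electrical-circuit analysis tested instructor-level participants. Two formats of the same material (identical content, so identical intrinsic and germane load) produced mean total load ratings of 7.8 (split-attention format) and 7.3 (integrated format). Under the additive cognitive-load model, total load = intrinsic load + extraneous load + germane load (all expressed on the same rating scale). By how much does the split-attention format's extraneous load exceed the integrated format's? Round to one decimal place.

Intrinsic and germane load are equal across formats, so the difference in total load equals the difference in extraneous load.
Extraneous-load difference = 7.8 − 7.3 = 0.5.

0.5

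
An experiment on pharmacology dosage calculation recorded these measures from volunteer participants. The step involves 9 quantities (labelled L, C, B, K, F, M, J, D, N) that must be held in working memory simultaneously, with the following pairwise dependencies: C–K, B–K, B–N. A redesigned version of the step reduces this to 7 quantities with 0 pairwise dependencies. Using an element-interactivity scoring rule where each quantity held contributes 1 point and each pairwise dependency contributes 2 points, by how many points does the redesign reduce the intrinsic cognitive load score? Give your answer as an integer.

8

Original: 9 × 1 + 3 × 2 = 9 + 6 = 15.
Redesigned: 7 × 1 + 0 × 2 = 7 + 0 = 7.
Reduction = 15 − 7 = 8.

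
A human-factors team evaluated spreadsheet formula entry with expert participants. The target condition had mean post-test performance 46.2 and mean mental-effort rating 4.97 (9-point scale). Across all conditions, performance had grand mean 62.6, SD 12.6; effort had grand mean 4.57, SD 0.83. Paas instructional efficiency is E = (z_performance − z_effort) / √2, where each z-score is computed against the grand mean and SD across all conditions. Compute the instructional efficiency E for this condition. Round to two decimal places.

-1.26

z_performance = (46.2 − 62.6) / 12.6 = -16.4000 / 12.6 = -1.3016.
z_effort = (4.97 − 4.57) / 0.83 = 0.4000 / 0.83 = 0.4819.
z_P − z_E = -1.3016 − 0.4819 = -1.7835.
E = -1.7835 / √2 = -1.7835 / 1.41421 = -1.2611 ≈ -1.26.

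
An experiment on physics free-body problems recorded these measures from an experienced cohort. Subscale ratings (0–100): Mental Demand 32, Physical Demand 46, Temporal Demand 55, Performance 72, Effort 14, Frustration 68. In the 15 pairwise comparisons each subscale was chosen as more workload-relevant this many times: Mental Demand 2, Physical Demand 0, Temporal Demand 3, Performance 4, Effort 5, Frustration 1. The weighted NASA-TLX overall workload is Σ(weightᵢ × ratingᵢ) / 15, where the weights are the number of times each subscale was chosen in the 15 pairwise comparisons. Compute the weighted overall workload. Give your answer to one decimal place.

The tallies are the weights (they sum to 15).
Weighted sum = 2·32 + 0·46 + 3·55 + 4·72 + 5·14 + 1·68
            = 64 + 0 + 165 + 288 + 70 + 68 = 655.
Overall workload = 655 / 15 = 43.6667 ≈ 43.7.

43.7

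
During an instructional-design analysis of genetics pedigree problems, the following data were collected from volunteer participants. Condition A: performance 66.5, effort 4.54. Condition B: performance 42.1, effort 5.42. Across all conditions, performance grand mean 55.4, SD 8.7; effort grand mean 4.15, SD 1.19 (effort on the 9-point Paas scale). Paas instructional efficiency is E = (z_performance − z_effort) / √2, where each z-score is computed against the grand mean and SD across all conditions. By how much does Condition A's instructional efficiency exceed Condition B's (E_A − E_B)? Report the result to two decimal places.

Condition A: z_P = (66.5 − 55.4)/8.7 = 1.2759; z_E = (4.54 − 4.15)/1.19 = 0.3277; E_A = (1.2759 − 0.3277)/√2 = 0.6705.
Condition B: z_P = (42.1 − 55.4)/8.7 = -1.5287; z_E = (5.42 − 4.15)/1.19 = 1.0672; E_B = (-1.5287 − 1.0672)/√2 = -1.8356.
E_A − E_B = 0.6705 − (-1.8356) = 2.5061 ≈ 2.51.

2.51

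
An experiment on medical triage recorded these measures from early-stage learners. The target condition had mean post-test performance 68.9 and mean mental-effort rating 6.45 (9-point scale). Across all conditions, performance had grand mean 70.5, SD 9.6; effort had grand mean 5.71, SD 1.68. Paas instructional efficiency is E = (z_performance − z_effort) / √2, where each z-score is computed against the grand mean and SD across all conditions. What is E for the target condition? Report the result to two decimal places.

z_performance = (68.9 − 70.5) / 9.6 = -1.6000 / 9.6 = -0.1667.
z_effort = (6.45 − 5.71) / 1.68 = 0.7400 / 1.68 = 0.4405.
z_P − z_E = -0.1667 − 0.4405 = -0.6072.
E = -0.6072 / √2 = -0.6072 / 1.41421 = -0.4294 ≈ -0.43.

-0.43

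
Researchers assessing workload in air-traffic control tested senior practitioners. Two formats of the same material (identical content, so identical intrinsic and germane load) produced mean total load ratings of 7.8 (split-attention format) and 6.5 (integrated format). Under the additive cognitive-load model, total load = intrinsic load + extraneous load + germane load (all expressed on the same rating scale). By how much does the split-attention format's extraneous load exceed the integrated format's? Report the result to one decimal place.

Intrinsic and germane load are equal across formats, so the difference in total load equals the difference in extraneous load.
Extraneous-load difference = 7.8 − 6.5 = 1.3.

1.3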